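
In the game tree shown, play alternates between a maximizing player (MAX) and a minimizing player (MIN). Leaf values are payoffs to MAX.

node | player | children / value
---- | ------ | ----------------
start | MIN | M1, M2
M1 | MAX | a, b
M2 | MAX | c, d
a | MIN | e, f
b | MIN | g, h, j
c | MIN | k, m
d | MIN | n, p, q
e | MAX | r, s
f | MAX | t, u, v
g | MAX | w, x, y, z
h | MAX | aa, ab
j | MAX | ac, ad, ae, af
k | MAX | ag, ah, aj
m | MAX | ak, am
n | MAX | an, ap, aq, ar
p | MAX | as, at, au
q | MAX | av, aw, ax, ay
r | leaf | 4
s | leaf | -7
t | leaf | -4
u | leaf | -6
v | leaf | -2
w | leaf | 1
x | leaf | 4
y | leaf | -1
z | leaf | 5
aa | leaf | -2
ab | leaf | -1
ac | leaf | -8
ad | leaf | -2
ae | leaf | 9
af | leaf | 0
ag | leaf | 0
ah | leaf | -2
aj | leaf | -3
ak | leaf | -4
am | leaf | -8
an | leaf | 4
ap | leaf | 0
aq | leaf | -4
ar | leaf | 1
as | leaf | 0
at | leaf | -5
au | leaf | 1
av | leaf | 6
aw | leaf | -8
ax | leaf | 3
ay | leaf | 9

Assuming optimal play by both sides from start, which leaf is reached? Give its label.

e (MAX): max(4, -7) = 4
f (MAX): max(-4, -6, -2) = -2
a (MIN): min(4, -2) = -2
g (MAX): max(1, 4, -1, 5) = 5
h (MAX): max(-2, -1) = -1
j (MAX): max(-8, -2, 9, 0) = 9
b (MIN): min(5, -1, 9) = -1
M1 (MAX): max(-2, -1) = -1
k (MAX): max(0, -2, -3) = 0
m (MAX): max(-4, -8) = -4
c (MIN): min(0, -4) = -4
n (MAX): max(4, 0, -4, 1) = 4
p (MAX): max(0, -5, 1) = 1
q (MAX): max(6, -8, 3, 9) = 9
d (MIN): min(4, 1, 9) = 1
M2 (MAX): max(-4, 1) = 1
start (MIN): min(-1, 1) = -1
At start, MIN picks M1 (lowest: -1).
At M1, MAX picks b (highest: -1).
At b, MIN picks h (lowest: -1).
At h, MAX picks ab (highest: -1).
Terminal value -1.

ab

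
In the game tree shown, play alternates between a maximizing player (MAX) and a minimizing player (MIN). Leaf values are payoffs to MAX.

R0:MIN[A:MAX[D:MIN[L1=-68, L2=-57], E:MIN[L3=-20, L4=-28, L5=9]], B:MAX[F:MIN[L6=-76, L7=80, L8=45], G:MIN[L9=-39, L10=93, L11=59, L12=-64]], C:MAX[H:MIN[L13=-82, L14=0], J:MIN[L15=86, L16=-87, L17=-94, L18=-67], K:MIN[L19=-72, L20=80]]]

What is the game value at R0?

-72

D (MIN): min(-68, -57) = -68
E (MIN): min(-20, -28, 9) = -28
A (MAX): max(-68, -28) = -28
F (MIN): min(-76, 80, 45) = -76
G (MIN): min(-39, 93, 59, -64) = -64
B (MAX): max(-76, -64) = -64
H (MIN): min(-82, 0) = -82
J (MIN): min(86, -87, -94, -67) = -94
K (MIN): min(-72, 80) = -72
C (MAX): max(-82, -94, -72) = -72
R0 (MIN): min(-28, -64, -72) = -72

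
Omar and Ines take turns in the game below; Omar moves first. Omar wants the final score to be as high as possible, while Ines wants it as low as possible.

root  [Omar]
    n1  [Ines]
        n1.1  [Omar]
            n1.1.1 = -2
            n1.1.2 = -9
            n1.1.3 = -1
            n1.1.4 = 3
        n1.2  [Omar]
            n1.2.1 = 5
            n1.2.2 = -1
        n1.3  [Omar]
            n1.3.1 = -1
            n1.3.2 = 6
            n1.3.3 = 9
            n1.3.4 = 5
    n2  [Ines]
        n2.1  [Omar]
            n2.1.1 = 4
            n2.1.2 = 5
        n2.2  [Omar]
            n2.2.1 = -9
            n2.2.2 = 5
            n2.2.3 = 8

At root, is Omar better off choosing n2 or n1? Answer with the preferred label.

n2

n2.1 (Omar): max(4, 5) = 5
n2.2 (Omar): max(-9, 5, 8) = 8
n2 (Ines): min(5, 8) = 5
n1.1 (Omar): max(-2, -9, -1, 3) = 3
n1.2 (Omar): max(5, -1) = 5
n1.3 (Omar): max(-1, 6, 9, 5) = 9
n1 (Ines): min(3, 5, 9) = 3
Omar prefers the higher value; n2=5, n1=3. n2 is better since 5 > 3.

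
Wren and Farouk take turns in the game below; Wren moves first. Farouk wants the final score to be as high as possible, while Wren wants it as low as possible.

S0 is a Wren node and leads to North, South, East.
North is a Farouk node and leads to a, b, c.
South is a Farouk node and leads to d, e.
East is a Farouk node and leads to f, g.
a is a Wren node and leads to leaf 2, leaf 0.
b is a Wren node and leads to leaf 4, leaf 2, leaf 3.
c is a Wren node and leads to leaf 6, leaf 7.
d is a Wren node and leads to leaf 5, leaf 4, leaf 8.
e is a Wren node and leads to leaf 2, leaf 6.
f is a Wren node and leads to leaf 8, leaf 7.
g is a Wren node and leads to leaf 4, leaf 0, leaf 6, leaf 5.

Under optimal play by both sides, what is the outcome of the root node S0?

a (Wren): min(2, 0) = 0
b (Wren): min(4, 2, 3) = 2
c (Wren): min(6, 7) = 6
North (Farouk): max(0, 2, 6) = 6
d (Wren): min(5, 4, 8) = 4
e (Wren): min(2, 6) = 2
South (Farouk): max(4, 2) = 4
f (Wren): min(8, 7) = 7
g (Wren): min(4, 0, 6, 5) = 0
East (Farouk): max(7, 0) = 7
S0 (Wren): min(6, 4, 7) = 4

4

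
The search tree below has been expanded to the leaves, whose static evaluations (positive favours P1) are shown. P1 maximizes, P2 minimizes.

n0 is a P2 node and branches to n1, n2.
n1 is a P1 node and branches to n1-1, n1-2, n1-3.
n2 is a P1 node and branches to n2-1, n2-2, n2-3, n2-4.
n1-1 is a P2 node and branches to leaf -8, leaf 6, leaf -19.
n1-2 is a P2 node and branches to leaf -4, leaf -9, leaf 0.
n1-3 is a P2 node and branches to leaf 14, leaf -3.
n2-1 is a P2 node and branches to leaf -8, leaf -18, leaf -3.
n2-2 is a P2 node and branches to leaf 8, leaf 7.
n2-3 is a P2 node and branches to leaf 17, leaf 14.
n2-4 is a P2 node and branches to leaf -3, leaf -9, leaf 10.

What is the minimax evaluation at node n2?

n2-1 (P2): min(-8, -18, -3) = -18
n2-2 (P2): min(8, 7) = 7
n2-3 (P2): min(17, 14) = 14
n2-4 (P2): min(-3, -9, 10) = -9
n2 (P1): max(-18, 7, 14, -9) = 14

14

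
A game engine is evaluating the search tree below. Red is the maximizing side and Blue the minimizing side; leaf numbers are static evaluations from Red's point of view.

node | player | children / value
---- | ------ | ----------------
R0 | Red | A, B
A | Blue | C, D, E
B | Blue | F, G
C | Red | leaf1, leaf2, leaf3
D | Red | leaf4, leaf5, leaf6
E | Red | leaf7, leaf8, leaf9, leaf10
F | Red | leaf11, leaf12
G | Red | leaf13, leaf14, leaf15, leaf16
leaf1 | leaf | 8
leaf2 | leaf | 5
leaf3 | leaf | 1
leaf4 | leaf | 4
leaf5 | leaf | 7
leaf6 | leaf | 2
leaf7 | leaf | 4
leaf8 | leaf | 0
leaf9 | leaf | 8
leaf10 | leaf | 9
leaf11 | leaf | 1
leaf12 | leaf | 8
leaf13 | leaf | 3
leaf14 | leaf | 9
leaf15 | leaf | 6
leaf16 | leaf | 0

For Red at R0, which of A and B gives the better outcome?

C (Red): max(8, 5, 1) = 8
D (Red): max(4, 7, 2) = 7
E (Red): max(4, 0, 8, 9) = 9
A (Blue): min(8, 7, 9) = 7
F (Red): max(1, 8) = 8
G (Red): max(3, 9, 6, 0) = 9
B (Blue): min(8, 9) = 8
Red prefers the higher value; A=7, B=8. B is better since 8 > 7.

B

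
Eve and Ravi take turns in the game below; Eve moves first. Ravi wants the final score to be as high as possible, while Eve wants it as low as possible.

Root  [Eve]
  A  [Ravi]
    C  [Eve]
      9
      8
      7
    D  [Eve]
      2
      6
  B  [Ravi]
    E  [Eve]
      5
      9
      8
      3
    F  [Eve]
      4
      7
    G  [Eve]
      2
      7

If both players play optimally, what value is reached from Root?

C (Eve): min(9, 8, 7) = 7
D (Eve): min(2, 6) = 2
A (Ravi): max(7, 2) = 7
E (Eve): min(5, 9, 8, 3) = 3
F (Eve): min(4, 7) = 4
G (Eve): min(2, 7) = 2
B (Ravi): max(3, 4, 2) = 4
Root (Eve): min(7, 4) = 4

4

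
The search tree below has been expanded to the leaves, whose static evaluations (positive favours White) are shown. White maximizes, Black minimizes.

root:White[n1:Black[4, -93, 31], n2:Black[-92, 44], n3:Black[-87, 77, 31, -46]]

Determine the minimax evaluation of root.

-87

n1 (Black): min(4, -93, 31) = -93
n2 (Black): min(-92, 44) = -92
n3 (Black): min(-87, 77, 31, -46) = -87
root (White): max(-93, -92, -87) = -87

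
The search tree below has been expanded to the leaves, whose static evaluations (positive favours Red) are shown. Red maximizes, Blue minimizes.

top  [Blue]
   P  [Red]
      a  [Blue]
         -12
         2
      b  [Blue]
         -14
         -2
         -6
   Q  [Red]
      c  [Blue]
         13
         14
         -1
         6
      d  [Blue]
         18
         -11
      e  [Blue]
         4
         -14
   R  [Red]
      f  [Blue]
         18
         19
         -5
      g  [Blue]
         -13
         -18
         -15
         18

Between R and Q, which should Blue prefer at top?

f (Blue): min(18, 19, -5) = -5
g (Blue): min(-13, -18, -15, 18) = -18
R (Red): max(-5, -18) = -5
c (Blue): min(13, 14, -1, 6) = -1
d (Blue): min(18, -11) = -11
e (Blue): min(4, -14) = -14
Q (Red): max(-1, -11, -14) = -1
Blue prefers the lower value; R=-5, Q=-1. R is better since -5 < -1.

R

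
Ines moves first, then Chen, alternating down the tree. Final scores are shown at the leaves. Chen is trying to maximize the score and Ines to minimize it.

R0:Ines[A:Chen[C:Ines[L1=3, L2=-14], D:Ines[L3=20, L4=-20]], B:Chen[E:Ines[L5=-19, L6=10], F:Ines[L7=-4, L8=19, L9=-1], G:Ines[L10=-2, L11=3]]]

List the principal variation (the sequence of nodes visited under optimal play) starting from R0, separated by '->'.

R0 -> A -> C -> L2

C (Ines): min(3, -14) = -14
D (Ines): min(20, -20) = -20
A (Chen): max(-14, -20) = -14
E (Ines): min(-19, 10) = -19
F (Ines): min(-4, 19, -1) = -4
G (Ines): min(-2, 3) = -2
B (Chen): max(-19, -4, -2) = -2
R0 (Ines): min(-14, -2) = -14
At R0, Ines picks A (lowest: -14).
At A, Chen picks C (highest: -14).
At C, Ines picks L2 (lowest: -14).
Terminal value -14.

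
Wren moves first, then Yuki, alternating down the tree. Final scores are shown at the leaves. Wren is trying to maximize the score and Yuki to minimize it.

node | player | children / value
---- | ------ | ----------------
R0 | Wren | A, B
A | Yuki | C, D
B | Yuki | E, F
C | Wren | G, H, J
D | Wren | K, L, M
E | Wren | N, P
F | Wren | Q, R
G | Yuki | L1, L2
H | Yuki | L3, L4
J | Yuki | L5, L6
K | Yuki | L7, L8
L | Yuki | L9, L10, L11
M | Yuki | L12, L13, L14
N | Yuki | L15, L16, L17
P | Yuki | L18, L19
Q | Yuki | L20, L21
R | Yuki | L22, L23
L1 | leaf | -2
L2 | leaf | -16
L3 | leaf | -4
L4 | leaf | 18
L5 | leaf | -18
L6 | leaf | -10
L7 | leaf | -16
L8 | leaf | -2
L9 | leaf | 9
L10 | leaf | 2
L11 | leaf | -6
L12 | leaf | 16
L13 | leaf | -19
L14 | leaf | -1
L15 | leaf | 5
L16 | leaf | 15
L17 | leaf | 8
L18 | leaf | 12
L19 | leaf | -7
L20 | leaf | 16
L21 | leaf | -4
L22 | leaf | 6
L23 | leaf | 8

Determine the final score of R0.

5

G (Yuki): min(-2, -16) = -16
H (Yuki): min(-4, 18) = -4
J (Yuki): min(-18, -10) = -18
C (Wren): max(-16, -4, -18) = -4
K (Yuki): min(-16, -2) = -16
L (Yuki): min(9, 2, -6) = -6
M (Yuki): min(16, -19, -1) = -19
D (Wren): max(-16, -6, -19) = -6
A (Yuki): min(-4, -6) = -6
N (Yuki): min(5, 15, 8) = 5
P (Yuki): min(12, -7) = -7
E (Wren): max(5, -7) = 5
Q (Yuki): min(16, -4) = -4
R (Yuki): min(6, 8) = 6
F (Wren): max(-4, 6) = 6
B (Yuki): min(5, 6) = 5
R0 (Wren): max(-6, 5) = 5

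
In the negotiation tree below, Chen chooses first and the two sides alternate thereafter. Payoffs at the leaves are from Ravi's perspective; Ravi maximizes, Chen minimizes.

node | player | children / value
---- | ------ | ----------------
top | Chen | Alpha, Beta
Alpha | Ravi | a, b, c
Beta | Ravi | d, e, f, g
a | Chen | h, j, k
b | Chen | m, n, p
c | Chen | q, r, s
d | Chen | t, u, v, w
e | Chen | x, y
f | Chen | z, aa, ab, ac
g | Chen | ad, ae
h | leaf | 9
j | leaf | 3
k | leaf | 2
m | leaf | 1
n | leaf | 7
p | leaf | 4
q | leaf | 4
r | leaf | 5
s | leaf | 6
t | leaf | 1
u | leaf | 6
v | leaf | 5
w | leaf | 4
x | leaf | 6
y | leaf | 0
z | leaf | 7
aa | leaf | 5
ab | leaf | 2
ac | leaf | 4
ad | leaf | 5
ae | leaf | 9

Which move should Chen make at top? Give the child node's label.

Alpha

a (Chen): min(9, 3, 2) = 2
b (Chen): min(1, 7, 4) = 1
c (Chen): min(4, 5, 6) = 4
Alpha (Ravi): max(2, 1, 4) = 4
d (Chen): min(1, 6, 5, 4) = 1
e (Chen): min(6, 0) = 0
f (Chen): min(7, 5, 2, 4) = 2
g (Chen): min(5, 9) = 5
Beta (Ravi): max(1, 0, 2, 5) = 5
top (Chen): min(4, 5) = 4
Chen at top wants the lowest of {Alpha=4, Beta=5}, so chooses Alpha.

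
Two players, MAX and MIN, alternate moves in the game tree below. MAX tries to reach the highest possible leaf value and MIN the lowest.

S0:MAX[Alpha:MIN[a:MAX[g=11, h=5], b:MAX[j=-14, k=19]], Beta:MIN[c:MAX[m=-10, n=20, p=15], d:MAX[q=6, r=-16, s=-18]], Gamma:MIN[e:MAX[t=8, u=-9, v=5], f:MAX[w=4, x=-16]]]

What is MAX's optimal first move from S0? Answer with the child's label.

a (MAX): max(11, 5) = 11
b (MAX): max(-14, 19) = 19
Alpha (MIN): min(11, 19) = 11
c (MAX): max(-10, 20, 15) = 20
d (MAX): max(6, -16, -18) = 6
Beta (MIN): min(20, 6) = 6
e (MAX): max(8, -9, 5) = 8
f (MAX): max(4, -16) = 4
Gamma (MIN): min(8, 4) = 4
S0 (MAX): max(11, 6, 4) = 11
MAX at S0 wants the highest of {Alpha=11, Beta=6, Gamma=4}, so chooses Alpha.

Alpha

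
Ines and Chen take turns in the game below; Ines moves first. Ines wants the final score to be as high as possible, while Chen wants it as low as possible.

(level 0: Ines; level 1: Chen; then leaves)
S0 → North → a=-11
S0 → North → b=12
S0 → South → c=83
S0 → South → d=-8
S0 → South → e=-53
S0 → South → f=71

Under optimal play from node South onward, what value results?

-53

South (Chen): min(83, -8, -53, 71) = -53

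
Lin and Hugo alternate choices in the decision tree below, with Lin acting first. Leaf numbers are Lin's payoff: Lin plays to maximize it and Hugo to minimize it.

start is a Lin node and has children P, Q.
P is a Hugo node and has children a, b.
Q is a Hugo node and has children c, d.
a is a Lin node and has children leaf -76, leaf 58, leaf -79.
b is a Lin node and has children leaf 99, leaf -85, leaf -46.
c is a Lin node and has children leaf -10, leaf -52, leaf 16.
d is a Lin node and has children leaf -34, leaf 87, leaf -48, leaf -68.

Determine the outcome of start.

a (Lin): max(-76, 58, -79) = 58
b (Lin): max(99, -85, -46) = 99
P (Hugo): min(58, 99) = 58
c (Lin): max(-10, -52, 16) = 16
d (Lin): max(-34, 87, -48, -68) = 87
Q (Hugo): min(16, 87) = 16
start (Lin): max(58, 16) = 58

58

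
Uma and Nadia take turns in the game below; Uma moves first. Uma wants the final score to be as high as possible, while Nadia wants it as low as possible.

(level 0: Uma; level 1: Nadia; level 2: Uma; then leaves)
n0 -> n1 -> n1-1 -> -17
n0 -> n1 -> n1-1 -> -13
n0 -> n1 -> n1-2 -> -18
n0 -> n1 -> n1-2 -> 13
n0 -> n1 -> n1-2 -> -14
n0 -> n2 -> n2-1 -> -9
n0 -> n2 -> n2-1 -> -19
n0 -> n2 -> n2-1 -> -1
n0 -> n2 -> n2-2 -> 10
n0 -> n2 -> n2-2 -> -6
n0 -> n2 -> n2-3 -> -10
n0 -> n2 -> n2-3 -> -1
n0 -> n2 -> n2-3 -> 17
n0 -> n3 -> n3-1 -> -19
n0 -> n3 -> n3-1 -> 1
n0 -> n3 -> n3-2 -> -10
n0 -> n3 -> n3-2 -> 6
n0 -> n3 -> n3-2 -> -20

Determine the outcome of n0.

n1-1 (Uma): max(-17, -13) = -13
n1-2 (Uma): max(-18, 13, -14) = 13
n1 (Nadia): min(-13, 13) = -13
n2-1 (Uma): max(-9, -19, -1) = -1
n2-2 (Uma): max(10, -6) = 10
n2-3 (Uma): max(-10, -1, 17) = 17
n2 (Nadia): min(-1, 10, 17) = -1
n3-1 (Uma): max(-19, 1) = 1
n3-2 (Uma): max(-10, 6, -20) = 6
n3 (Nadia): min(1, 6) = 1
n0 (Uma): max(-13, -1, 1) = 1

1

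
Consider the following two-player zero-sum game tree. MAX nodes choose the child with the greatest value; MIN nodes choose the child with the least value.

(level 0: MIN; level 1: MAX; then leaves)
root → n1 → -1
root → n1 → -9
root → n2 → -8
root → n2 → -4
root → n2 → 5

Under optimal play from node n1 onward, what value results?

n1 (MAX): max(-1, -9) = -1

-1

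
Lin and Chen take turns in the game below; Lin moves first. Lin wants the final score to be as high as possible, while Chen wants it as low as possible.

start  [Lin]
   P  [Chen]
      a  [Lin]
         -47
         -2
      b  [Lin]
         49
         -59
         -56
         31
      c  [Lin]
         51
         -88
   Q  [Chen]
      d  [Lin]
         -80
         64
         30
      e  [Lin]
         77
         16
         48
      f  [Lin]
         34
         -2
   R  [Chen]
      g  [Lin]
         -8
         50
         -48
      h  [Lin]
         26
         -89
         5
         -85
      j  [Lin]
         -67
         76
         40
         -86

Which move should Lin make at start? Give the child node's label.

a (Lin): max(-47, -2) = -2
b (Lin): max(49, -59, -56, 31) = 49
c (Lin): max(51, -88) = 51
P (Chen): min(-2, 49, 51) = -2
d (Lin): max(-80, 64, 30) = 64
e (Lin): max(77, 16, 48) = 77
f (Lin): max(34, -2) = 34
Q (Chen): min(64, 77, 34) = 34
g (Lin): max(-8, 50, -48) = 50
h (Lin): max(26, -89, 5, -85) = 26
j (Lin): max(-67, 76, 40, -86) = 76
R (Chen): min(50, 26, 76) = 26
start (Lin): max(-2, 34, 26) = 34
Lin at start wants the highest of {P=-2, Q=34, R=26}, so chooses Q.

Q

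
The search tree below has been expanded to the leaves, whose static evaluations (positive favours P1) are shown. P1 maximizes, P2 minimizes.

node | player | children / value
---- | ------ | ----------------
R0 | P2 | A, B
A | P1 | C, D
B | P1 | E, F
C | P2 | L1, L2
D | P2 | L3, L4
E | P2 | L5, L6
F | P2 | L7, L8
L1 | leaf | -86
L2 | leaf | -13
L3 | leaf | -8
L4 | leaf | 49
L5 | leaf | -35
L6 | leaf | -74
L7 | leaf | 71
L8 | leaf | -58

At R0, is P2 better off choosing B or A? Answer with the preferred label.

E (P2): min(-35, -74) = -74
F (P2): min(71, -58) = -58
B (P1): max(-74, -58) = -58
C (P2): min(-86, -13) = -86
D (P2): min(-8, 49) = -8
A (P1): max(-86, -8) = -8
P2 prefers the lower value; B=-58, A=-8. B is better since -58 < -8.

B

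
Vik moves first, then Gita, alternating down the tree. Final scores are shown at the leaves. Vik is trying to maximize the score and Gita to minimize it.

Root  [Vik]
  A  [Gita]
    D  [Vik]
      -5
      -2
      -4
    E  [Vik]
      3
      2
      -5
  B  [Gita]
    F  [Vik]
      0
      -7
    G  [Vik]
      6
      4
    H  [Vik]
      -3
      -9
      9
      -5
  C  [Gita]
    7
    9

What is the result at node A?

D (Vik): max(-5, -2, -4) = -2
E (Vik): max(3, 2, -5) = 3
A (Gita): min(-2, 3) = -2

-2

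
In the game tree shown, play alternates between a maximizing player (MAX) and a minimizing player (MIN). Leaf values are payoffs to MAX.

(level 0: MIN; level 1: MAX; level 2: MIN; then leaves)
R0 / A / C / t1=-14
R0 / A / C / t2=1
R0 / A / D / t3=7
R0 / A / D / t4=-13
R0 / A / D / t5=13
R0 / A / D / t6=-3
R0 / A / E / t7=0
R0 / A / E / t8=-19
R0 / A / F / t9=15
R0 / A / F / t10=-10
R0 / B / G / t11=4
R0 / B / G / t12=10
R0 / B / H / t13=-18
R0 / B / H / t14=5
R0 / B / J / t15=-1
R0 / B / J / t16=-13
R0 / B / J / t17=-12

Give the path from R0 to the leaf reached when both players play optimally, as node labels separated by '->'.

C (MIN): min(-14, 1) = -14
D (MIN): min(7, -13, 13, -3) = -13
E (MIN): min(0, -19) = -19
F (MIN): min(15, -10) = -10
A (MAX): max(-14, -13, -19, -10) = -10
G (MIN): min(4, 10) = 4
H (MIN): min(-18, 5) = -18
J (MIN): min(-1, -13, -12) = -13
B (MAX): max(4, -18, -13) = 4
R0 (MIN): min(-10, 4) = -10
At R0, MIN picks A (lowest: -10).
At A, MAX picks F (highest: -10).
At F, MIN picks t10 (lowest: -10).
Terminal value -10.

R0 -> A -> F -> t10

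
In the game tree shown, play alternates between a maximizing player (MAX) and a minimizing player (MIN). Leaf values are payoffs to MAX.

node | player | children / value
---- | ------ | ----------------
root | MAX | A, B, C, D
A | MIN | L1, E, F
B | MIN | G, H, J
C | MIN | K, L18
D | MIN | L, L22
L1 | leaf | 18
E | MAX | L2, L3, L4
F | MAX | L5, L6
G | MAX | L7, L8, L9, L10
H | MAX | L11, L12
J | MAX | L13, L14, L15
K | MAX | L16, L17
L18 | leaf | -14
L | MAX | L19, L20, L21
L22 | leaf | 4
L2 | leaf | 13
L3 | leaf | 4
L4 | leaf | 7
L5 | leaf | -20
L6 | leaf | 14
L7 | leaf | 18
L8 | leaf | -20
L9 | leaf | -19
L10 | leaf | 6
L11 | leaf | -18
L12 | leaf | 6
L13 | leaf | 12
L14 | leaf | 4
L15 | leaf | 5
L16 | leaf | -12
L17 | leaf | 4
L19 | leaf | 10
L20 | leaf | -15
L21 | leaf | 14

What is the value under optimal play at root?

13

E (MAX): max(13, 4, 7) = 13
F (MAX): max(-20, 14) = 14
A (MIN): min(18, 13, 14) = 13
G (MAX): max(18, -20, -19, 6) = 18
H (MAX): max(-18, 6) = 6
J (MAX): max(12, 4, 5) = 12
B (MIN): min(18, 6, 12) = 6
K (MAX): max(-12, 4) = 4
C (MIN): min(4, -14) = -14
L (MAX): max(10, -15, 14) = 14
D (MIN): min(14, 4) = 4
root (MAX): max(13, 6, -14, 4) = 13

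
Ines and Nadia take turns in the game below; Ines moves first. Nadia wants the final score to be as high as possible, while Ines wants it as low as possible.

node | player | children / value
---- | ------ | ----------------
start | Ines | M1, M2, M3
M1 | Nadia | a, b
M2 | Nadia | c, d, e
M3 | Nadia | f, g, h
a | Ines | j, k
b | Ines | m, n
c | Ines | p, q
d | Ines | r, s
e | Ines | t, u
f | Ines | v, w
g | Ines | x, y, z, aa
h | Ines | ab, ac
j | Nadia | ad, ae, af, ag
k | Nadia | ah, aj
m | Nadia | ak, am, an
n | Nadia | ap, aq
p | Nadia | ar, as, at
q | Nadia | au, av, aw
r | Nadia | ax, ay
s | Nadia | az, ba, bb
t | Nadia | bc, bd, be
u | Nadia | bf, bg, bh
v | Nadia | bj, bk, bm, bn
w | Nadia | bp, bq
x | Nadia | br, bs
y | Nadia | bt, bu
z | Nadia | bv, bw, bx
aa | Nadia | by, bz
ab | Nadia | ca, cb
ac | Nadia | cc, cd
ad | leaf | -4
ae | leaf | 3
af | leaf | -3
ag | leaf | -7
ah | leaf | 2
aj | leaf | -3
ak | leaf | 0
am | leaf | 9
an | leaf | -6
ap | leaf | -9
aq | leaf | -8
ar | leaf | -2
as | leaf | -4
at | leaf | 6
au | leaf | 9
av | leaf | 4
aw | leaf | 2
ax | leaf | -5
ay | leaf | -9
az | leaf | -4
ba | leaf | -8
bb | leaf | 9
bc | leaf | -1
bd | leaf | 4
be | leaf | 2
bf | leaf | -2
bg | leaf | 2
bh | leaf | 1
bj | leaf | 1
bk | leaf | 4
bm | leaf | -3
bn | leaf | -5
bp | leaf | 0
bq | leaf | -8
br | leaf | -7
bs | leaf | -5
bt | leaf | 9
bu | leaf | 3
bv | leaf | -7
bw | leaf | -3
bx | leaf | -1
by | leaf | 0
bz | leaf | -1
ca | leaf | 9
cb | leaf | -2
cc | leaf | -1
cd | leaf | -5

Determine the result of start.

j (Nadia): max(-4, 3, -3, -7) = 3
k (Nadia): max(2, -3) = 2
a (Ines): min(3, 2) = 2
m (Nadia): max(0, 9, -6) = 9
n (Nadia): max(-9, -8) = -8
b (Ines): min(9, -8) = -8
M1 (Nadia): max(2, -8) = 2
p (Nadia): max(-2, -4, 6) = 6
q (Nadia): max(9, 4, 2) = 9
c (Ines): min(6, 9) = 6
r (Nadia): max(-5, -9) = -5
s (Nadia): max(-4, -8, 9) = 9
d (Ines): min(-5, 9) = -5
t (Nadia): max(-1, 4, 2) = 4
u (Nadia): max(-2, 2, 1) = 2
e (Ines): min(4, 2) = 2
M2 (Nadia): max(6, -5, 2) = 6
v (Nadia): max(1, 4, -3, -5) = 4
w (Nadia): max(0, -8) = 0
f (Ines): min(4, 0) = 0
x (Nadia): max(-7, -5) = -5
y (Nadia): max(9, 3) = 9
z (Nadia): max(-7, -3, -1) = -1
aa (Nadia): max(0, -1) = 0
g (Ines): min(-5, 9, -1, 0) = -5
ab (Nadia): max(9, -2) = 9
ac (Nadia): max(-1, -5) = -1
h (Ines): min(9, -1) = -1
M3 (Nadia): max(0, -5, -1) = 0
start (Ines): min(2, 6, 0) = 0

0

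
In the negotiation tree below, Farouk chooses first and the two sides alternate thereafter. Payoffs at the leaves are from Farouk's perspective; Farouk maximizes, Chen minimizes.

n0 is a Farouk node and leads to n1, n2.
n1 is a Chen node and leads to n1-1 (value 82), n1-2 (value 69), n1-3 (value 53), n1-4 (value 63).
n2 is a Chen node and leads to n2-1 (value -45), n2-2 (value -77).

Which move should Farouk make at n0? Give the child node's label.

n1 (Chen): min(82, 69, 53, 63) = 53
n2 (Chen): min(-45, -77) = -77
n0 (Farouk): max(53, -77) = 53
Farouk at n0 wants the highest of {n1=53, n2=-77}, so chooses n1.

n1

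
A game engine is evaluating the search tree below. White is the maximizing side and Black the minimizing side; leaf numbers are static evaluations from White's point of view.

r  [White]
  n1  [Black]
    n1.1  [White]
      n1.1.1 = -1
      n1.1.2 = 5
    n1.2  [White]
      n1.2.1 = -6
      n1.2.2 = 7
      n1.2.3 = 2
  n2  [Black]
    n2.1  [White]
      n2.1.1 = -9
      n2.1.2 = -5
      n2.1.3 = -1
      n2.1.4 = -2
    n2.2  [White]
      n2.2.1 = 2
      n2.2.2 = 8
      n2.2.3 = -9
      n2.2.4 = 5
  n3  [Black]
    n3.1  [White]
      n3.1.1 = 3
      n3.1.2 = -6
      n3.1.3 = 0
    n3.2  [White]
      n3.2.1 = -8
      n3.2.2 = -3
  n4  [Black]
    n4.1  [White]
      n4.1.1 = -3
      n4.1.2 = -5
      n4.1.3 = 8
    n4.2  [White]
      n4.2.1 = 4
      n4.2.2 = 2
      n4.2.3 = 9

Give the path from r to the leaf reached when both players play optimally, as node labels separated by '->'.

n1.1 (White): max(-1, 5) = 5
n1.2 (White): max(-6, 7, 2) = 7
n1 (Black): min(5, 7) = 5
n2.1 (White): max(-9, -5, -1, -2) = -1
n2.2 (White): max(2, 8, -9, 5) = 8
n2 (Black): min(-1, 8) = -1
n3.1 (White): max(3, -6, 0) = 3
n3.2 (White): max(-8, -3) = -3
n3 (Black): min(3, -3) = -3
n4.1 (White): max(-3, -5, 8) = 8
n4.2 (White): max(4, 2, 9) = 9
n4 (Black): min(8, 9) = 8
r (White): max(5, -1, -3, 8) = 8
At r, White picks n4 (highest: 8).
At n4, Black picks n4.1 (lowest: 8).
At n4.1, White picks n4.1.3 (highest: 8).
Terminal value 8.

r -> n4 -> n4.1 -> n4.1.3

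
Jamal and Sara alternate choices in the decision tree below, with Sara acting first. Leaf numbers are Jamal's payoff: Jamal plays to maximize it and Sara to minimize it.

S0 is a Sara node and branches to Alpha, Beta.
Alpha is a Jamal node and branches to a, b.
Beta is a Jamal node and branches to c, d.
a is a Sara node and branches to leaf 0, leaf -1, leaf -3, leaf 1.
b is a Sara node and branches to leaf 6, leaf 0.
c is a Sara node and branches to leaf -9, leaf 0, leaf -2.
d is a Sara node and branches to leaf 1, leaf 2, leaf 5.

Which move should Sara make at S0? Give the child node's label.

a (Sara): min(0, -1, -3, 1) = -3
b (Sara): min(6, 0) = 0
Alpha (Jamal): max(-3, 0) = 0
c (Sara): min(-9, 0, -2) = -9
d (Sara): min(1, 2, 5) = 1
Beta (Jamal): max(-9, 1) = 1
S0 (Sara): min(0, 1) = 0
Sara at S0 wants the lowest of {Alpha=0, Beta=1}, so chooses Alpha.

Alpha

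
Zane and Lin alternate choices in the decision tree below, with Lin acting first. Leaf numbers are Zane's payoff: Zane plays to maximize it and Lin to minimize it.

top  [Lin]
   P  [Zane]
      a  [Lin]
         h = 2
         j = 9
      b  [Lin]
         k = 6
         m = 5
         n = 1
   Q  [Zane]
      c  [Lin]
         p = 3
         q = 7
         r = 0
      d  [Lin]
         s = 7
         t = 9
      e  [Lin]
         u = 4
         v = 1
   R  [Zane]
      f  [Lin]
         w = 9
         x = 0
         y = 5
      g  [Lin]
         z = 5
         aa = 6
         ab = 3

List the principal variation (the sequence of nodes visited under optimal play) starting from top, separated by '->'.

top -> P -> a -> h

a (Lin): min(2, 9) = 2
b (Lin): min(6, 5, 1) = 1
P (Zane): max(2, 1) = 2
c (Lin): min(3, 7, 0) = 0
d (Lin): min(7, 9) = 7
e (Lin): min(4, 1) = 1
Q (Zane): max(0, 7, 1) = 7
f (Lin): min(9, 0, 5) = 0
g (Lin): min(5, 6, 3) = 3
R (Zane): max(0, 3) = 3
top (Lin): min(2, 7, 3) = 2
At top, Lin picks P (lowest: 2).
At P, Zane picks a (highest: 2).
At a, Lin picks h (lowest: 2).
Terminal value 2.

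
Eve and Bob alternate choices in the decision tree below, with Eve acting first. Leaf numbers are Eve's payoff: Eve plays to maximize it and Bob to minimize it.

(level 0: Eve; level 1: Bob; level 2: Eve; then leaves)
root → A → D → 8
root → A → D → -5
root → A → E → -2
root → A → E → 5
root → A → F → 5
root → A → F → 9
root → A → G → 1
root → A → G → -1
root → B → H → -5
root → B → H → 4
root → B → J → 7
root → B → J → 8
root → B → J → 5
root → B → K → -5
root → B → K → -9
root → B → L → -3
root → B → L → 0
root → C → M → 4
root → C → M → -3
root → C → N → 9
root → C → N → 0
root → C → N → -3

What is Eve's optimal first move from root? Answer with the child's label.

C

D (Eve): max(8, -5) = 8
E (Eve): max(-2, 5) = 5
F (Eve): max(5, 9) = 9
G (Eve): max(1, -1) = 1
A (Bob): min(8, 5, 9, 1) = 1
H (Eve): max(-5, 4) = 4
J (Eve): max(7, 8, 5) = 8
K (Eve): max(-5, -9) = -5
L (Eve): max(-3, 0) = 0
B (Bob): min(4, 8, -5, 0) = -5
M (Eve): max(4, -3) = 4
N (Eve): max(9, 0, -3) = 9
C (Bob): min(4, 9) = 4
root (Eve): max(1, -5, 4) = 4
Eve at root wants the highest of {A=1, B=-5, C=4}, so chooses C.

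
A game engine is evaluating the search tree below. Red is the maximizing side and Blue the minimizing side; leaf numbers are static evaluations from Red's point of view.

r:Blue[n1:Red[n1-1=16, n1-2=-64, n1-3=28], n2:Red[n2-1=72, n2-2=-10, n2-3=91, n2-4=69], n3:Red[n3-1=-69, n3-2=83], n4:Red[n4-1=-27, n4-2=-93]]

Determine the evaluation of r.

-27

n1 (Red): max(16, -64, 28) = 28
n2 (Red): max(72, -10, 91, 69) = 91
n3 (Red): max(-69, 83) = 83
n4 (Red): max(-27, -93) = -27
r (Blue): min(28, 91, 83, -27) = -27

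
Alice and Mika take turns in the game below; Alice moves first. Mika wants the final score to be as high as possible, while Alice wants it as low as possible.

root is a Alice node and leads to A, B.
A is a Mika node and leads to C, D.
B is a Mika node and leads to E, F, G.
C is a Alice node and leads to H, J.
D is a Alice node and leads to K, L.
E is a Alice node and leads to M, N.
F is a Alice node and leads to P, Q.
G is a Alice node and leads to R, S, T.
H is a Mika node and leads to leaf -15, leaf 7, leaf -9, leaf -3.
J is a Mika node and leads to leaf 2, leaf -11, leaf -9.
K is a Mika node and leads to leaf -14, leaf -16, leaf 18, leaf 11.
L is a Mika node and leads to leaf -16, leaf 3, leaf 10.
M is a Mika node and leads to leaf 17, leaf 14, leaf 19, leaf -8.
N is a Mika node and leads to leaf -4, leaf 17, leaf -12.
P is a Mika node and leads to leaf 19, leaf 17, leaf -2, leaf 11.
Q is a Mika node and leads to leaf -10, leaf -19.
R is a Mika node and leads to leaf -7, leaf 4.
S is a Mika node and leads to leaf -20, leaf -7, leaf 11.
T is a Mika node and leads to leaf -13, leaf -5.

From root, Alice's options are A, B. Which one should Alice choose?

A

H (Mika): max(-15, 7, -9, -3) = 7
J (Mika): max(2, -11, -9) = 2
C (Alice): min(7, 2) = 2
K (Mika): max(-14, -16, 18, 11) = 18
L (Mika): max(-16, 3, 10) = 10
D (Alice): min(18, 10) = 10
A (Mika): max(2, 10) = 10
M (Mika): max(17, 14, 19, -8) = 19
N (Mika): max(-4, 17, -12) = 17
E (Alice): min(19, 17) = 17
P (Mika): max(19, 17, -2, 11) = 19
Q (Mika): max(-10, -19) = -10
F (Alice): min(19, -10) = -10
R (Mika): max(-7, 4) = 4
S (Mika): max(-20, -7, 11) = 11
T (Mika): max(-13, -5) = -5
G (Alice): min(4, 11, -5) = -5
B (Mika): max(17, -10, -5) = 17
root (Alice): min(10, 17) = 10
Alice at root wants the lowest of {A=10, B=17}, so chooses A.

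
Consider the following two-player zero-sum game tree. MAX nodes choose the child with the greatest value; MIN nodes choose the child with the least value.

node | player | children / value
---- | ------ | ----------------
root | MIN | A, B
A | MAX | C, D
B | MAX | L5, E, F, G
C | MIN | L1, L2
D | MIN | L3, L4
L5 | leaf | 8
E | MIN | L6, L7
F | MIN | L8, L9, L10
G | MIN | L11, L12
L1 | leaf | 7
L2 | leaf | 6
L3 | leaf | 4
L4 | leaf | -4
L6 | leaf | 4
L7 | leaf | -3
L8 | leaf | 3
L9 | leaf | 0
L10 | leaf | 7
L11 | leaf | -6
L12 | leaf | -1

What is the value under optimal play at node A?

6

C (MIN): min(7, 6) = 6
D (MIN): min(4, -4) = -4
A (MAX): max(6, -4) = 6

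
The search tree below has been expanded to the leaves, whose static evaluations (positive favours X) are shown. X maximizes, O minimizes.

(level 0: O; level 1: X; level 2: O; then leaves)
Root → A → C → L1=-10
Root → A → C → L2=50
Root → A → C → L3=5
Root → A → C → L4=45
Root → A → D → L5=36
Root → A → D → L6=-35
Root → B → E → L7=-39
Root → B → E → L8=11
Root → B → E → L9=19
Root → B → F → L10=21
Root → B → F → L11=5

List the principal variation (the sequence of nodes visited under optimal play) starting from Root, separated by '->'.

Root -> A -> C -> L1

C (O): min(-10, 50, 5, 45) = -10
D (O): min(36, -35) = -35
A (X): max(-10, -35) = -10
E (O): min(-39, 11, 19) = -39
F (O): min(21, 5) = 5
B (X): max(-39, 5) = 5
Root (O): min(-10, 5) = -10
At Root, O picks A (lowest: -10).
At A, X picks C (highest: -10).
At C, O picks L1 (lowest: -10).
Terminal value -10.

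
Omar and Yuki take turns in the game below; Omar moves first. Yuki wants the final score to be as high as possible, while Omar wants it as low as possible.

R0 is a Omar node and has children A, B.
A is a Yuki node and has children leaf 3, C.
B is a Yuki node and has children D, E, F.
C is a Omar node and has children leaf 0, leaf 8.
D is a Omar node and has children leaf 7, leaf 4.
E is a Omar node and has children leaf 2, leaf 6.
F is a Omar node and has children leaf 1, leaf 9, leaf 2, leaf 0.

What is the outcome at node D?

4

D (Omar): min(7, 4) = 4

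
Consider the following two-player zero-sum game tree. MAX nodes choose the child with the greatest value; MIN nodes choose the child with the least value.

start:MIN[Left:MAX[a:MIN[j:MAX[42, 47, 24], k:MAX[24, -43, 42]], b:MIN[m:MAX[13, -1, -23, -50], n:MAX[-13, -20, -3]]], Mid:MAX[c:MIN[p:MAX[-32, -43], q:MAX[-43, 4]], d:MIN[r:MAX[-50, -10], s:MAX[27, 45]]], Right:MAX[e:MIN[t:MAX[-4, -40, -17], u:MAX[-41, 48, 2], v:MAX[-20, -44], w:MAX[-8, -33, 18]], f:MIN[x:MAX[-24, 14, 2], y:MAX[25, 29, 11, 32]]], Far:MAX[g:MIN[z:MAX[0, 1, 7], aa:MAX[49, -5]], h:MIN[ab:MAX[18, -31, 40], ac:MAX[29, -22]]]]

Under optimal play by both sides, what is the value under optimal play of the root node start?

-10

j (MAX): max(42, 47, 24) = 47
k (MAX): max(24, -43, 42) = 42
a (MIN): min(47, 42) = 42
m (MAX): max(13, -1, -23, -50) = 13
n (MAX): max(-13, -20, -3) = -3
b (MIN): min(13, -3) = -3
Left (MAX): max(42, -3) = 42
p (MAX): max(-32, -43) = -32
q (MAX): max(-43, 4) = 4
c (MIN): min(-32, 4) = -32
r (MAX): max(-50, -10) = -10
s (MAX): max(27, 45) = 45
d (MIN): min(-10, 45) = -10
Mid (MAX): max(-32, -10) = -10
t (MAX): max(-4, -40, -17) = -4
u (MAX): max(-41, 48, 2) = 48
v (MAX): max(-20, -44) = -20
w (MAX): max(-8, -33, 18) = 18
e (MIN): min(-4, 48, -20, 18) = -20
x (MAX): max(-24, 14, 2) = 14
y (MAX): max(25, 29, 11, 32) = 32
f (MIN): min(14, 32) = 14
Right (MAX): max(-20, 14) = 14
z (MAX): max(0, 1, 7) = 7
aa (MAX): max(49, -5) = 49
g (MIN): min(7, 49) = 7
ab (MAX): max(18, -31, 40) = 40
ac (MAX): max(29, -22) = 29
h (MIN): min(40, 29) = 29
Far (MAX): max(7, 29) = 29
start (MIN): min(42, -10, 14, 29) = -10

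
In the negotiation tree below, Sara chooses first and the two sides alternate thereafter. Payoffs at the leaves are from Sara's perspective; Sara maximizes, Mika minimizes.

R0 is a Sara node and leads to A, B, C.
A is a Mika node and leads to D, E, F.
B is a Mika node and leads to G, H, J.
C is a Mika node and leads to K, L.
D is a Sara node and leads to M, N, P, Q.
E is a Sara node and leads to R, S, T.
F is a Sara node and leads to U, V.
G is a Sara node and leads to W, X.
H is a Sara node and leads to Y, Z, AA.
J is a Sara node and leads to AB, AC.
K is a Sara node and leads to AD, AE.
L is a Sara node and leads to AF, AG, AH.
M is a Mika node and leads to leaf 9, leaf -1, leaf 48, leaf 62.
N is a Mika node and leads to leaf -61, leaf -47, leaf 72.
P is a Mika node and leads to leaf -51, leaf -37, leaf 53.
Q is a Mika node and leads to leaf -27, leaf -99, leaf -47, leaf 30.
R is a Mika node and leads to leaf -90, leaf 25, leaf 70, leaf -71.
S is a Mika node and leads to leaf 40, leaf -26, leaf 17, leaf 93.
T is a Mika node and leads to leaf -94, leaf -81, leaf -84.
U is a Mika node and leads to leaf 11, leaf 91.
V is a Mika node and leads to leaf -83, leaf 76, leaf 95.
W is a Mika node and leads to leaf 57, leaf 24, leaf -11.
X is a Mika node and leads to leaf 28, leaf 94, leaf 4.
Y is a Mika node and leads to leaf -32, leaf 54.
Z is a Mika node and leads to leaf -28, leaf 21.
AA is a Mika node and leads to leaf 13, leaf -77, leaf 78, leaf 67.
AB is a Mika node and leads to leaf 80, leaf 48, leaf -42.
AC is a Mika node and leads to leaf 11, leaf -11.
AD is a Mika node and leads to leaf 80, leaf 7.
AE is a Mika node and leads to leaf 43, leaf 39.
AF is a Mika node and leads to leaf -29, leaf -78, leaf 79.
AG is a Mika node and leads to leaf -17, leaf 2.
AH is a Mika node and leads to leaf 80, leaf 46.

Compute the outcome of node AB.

-42

AB (Mika): min(80, 48, -42) = -42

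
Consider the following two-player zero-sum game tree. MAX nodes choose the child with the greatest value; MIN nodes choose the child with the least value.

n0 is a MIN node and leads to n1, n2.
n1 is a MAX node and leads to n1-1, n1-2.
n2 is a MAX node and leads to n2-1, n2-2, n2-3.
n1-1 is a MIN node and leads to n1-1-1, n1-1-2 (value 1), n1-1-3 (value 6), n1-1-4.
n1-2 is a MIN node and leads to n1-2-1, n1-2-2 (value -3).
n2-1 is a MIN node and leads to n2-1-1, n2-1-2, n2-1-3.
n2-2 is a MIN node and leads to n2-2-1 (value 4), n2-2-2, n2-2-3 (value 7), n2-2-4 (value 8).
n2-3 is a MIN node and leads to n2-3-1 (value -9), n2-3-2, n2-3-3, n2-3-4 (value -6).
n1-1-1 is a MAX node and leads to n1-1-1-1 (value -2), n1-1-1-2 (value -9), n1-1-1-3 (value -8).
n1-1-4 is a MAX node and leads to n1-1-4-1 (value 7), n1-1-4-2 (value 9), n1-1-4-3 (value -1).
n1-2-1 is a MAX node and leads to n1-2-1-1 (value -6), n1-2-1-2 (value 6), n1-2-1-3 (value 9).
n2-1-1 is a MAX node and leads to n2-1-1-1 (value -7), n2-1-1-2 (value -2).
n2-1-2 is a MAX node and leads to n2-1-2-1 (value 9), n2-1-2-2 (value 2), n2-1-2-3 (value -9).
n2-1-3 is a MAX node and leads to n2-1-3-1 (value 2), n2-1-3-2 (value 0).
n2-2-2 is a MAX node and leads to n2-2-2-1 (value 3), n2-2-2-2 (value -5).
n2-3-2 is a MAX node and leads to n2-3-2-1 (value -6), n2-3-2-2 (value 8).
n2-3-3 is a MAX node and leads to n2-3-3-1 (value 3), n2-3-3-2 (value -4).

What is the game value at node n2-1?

-2

n2-1-1 (MAX): max(-7, -2) = -2
n2-1-2 (MAX): max(9, 2, -9) = 9
n2-1-3 (MAX): max(2, 0) = 2
n2-1 (MIN): min(-2, 9, 2) = -2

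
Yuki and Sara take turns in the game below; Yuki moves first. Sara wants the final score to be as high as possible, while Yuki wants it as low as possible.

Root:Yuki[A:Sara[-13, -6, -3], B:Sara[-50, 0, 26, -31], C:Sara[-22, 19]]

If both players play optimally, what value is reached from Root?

-3

A (Sara): max(-13, -6, -3) = -3
B (Sara): max(-50, 0, 26, -31) = 26
C (Sara): max(-22, 19) = 19
Root (Yuki): min(-3, 26, 19) = -3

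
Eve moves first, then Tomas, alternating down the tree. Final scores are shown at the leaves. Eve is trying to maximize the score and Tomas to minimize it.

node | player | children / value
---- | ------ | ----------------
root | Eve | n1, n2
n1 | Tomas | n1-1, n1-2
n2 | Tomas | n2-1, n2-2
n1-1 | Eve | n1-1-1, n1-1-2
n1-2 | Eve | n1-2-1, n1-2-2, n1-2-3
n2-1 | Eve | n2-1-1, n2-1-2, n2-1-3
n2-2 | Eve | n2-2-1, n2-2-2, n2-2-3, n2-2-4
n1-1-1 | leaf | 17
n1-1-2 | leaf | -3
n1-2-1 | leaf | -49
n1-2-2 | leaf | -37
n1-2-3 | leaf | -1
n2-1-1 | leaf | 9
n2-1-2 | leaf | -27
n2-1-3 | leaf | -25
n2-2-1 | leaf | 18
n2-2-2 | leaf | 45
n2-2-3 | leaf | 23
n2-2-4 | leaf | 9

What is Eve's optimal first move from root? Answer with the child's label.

n2

n1-1 (Eve): max(17, -3) = 17
n1-2 (Eve): max(-49, -37, -1) = -1
n1 (Tomas): min(17, -1) = -1
n2-1 (Eve): max(9, -27, -25) = 9
n2-2 (Eve): max(18, 45, 23, 9) = 45
n2 (Tomas): min(9, 45) = 9
root (Eve): max(-1, 9) = 9
Eve at root wants the highest of {n1=-1, n2=9}, so chooses n2.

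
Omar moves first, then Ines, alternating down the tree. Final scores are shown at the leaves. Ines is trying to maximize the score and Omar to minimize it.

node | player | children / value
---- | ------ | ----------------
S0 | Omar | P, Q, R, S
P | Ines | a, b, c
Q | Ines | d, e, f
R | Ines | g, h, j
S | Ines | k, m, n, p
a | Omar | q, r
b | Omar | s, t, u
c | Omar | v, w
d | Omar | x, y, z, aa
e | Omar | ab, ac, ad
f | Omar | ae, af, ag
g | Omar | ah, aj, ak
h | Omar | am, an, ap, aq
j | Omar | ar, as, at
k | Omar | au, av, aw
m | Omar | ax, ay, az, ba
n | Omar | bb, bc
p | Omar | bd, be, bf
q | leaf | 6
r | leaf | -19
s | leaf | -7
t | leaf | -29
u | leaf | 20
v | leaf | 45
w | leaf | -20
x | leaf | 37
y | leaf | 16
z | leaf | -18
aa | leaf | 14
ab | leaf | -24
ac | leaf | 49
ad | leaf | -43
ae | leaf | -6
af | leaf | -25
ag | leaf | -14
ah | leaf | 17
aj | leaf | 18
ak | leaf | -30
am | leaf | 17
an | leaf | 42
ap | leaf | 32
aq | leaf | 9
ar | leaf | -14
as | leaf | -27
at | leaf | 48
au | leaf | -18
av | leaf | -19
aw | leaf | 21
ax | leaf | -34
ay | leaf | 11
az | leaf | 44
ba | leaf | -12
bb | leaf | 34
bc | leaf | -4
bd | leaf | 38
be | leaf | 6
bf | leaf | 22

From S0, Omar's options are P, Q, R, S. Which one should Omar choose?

a (Omar): min(6, -19) = -19
b (Omar): min(-7, -29, 20) = -29
c (Omar): min(45, -20) = -20
P (Ines): max(-19, -29, -20) = -19
d (Omar): min(37, 16, -18, 14) = -18
e (Omar): min(-24, 49, -43) = -43
f (Omar): min(-6, -25, -14) = -25
Q (Ines): max(-18, -43, -25) = -18
g (Omar): min(17, 18, -30) = -30
h (Omar): min(17, 42, 32, 9) = 9
j (Omar): min(-14, -27, 48) = -27
R (Ines): max(-30, 9, -27) = 9
k (Omar): min(-18, -19, 21) = -19
m (Omar): min(-34, 11, 44, -12) = -34
n (Omar): min(34, -4) = -4
p (Omar): min(38, 6, 22) = 6
S (Ines): max(-19, -34, -4, 6) = 6
S0 (Omar): min(-19, -18, 9, 6) = -19
Omar at S0 wants the lowest of {P=-19, Q=-18, R=9, S=6}, so chooses P.

P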